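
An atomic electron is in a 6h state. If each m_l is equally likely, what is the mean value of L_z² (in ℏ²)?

For 6h, l = 5.
m_l runs from −5 to 5, i.e. {-5, -4, -3, -2, -1, 0, 1, 2, 3, 4, 5}.
Average of L_z² over 11 states: 110/11 ℏ² = 10 ℏ².

⟨L_z²⟩ = 10 ℏ²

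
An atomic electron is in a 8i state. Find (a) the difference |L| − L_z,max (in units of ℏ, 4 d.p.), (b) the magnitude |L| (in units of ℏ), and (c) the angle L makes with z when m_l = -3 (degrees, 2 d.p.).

|L|−L_z,max ≈ 0.4807ℏ; |L| = √42 ℏ ≈ 6.481ℏ; θ(m_l=-3) ≈ 117.58°

The 8i subshell has l = 6.
|L| − L_z,max = (√42 − 6)ℏ ≈ 0.4807ℏ.
|L| = ℏ√(6·7) = √42 ℏ ≈ 6.481ℏ.
For m_l = -3: cos θ = -3/√42, θ ≈ 117.58°.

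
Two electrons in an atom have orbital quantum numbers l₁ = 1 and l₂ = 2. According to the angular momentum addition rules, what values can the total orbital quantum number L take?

By the triangle rule, |l₁ − l₂| ≤ L ≤ l₁ + l₂.
Allowed values: L = 1, 2, 3.

L = 1, 2, 3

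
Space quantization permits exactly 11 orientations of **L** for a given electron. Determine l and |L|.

11 = 2l + 1, so l = (11−1)/2 = 5.
|L| = ℏ√(l(l+1)) = ℏ√(5·6) = √30 ℏ.

l = 5, |L| = √30 ℏ ≈ 5.477ℏ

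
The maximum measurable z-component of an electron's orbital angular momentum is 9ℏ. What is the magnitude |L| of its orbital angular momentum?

|L| = 3√10 ℏ ≈ 9.487ℏ

Since max m_l = l, l = 9.
Then |L| = ℏ√(9·10) = 3√10 ℏ.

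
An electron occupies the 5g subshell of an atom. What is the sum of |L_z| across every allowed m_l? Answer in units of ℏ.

Σ|L_z| = 20 ℏ

5g means n = 5, l = 4.
The allowed m_l values are -4, -3, -2, -1, 0, 1, 2, 3, 4.
Σ|m_l| = 2·4(4+1)/2 = 20.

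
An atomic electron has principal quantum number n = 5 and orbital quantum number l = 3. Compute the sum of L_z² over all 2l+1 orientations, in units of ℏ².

Σ(L_z)² = 28 ℏ²

m_l ∈ {-3, -2, -1, 0, 1, 2, 3}.
Σ m_l² = 2·(1 + 4 + 9) = 28.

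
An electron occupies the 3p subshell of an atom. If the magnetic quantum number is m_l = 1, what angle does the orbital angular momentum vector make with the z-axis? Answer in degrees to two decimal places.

θ ≈ 45.00°

For 3p, l = 1.
|L| = √(l(l+1)) ℏ = √2 ℏ.
L_z = m_l ℏ = 1ℏ.
cos θ = L_z/|L| = 1/√2, so θ ≈ 45.00°.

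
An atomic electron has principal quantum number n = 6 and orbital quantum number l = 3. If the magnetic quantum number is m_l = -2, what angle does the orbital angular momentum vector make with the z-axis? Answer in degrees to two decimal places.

θ ≈ 125.26°

|L|² = l(l+1)ℏ² = 12ℏ², so |L| = 2√3 ℏ.
L_z = m_l ℏ = −2ℏ.
cos θ = L_z/|L| = -2/√12, so θ ≈ 125.26°.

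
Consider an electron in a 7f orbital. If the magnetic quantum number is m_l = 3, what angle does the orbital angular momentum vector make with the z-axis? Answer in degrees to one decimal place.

For 7f, l = 3.
|L| = √(l(l+1)) ℏ = 2√3 ℏ.
L_z = m_l ℏ = 3ℏ.
cos θ = L_z/|L| = 3/√12, so θ ≈ 30.0°.

θ ≈ 30.0°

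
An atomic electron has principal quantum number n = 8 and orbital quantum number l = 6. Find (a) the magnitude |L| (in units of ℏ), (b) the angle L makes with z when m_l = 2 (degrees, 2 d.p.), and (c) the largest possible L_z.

|L| = √42 ℏ ≈ 6.481ℏ; θ(m_l=2) ≈ 72.02°; L_z,max = 6ℏ

|L| = ℏ√(6·7) = √42 ℏ ≈ 6.481ℏ.
For m_l = 2: cos θ = 2/√42, θ ≈ 72.02°.
L_z,max = lℏ = 6ℏ.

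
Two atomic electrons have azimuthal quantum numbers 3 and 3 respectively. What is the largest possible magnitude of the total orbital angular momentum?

The total orbital quantum number L ranges from |l₁ − l₂| to l₁ + l₂ in integer steps.
Allowed values: L = 0, 1, 2, 3, 4, 5, 6.
The largest magnitude corresponds to L = 6: |L_tot| = ℏ√(6·7) = √42 ℏ.

|L_tot|_max = √42 ℏ ≈ 6.481ℏ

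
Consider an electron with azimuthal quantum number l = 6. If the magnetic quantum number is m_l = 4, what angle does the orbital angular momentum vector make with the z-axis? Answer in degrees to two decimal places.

θ ≈ 51.89°

|L|² = l(l+1)ℏ² = 42ℏ², so |L| = √42 ℏ.
L_z = m_l ℏ = 4ℏ.
cos θ = L_z/|L| = 4/√42, so θ ≈ 51.89°.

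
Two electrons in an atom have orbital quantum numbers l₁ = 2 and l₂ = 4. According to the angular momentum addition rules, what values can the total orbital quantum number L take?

L = 2, 3, 4, 5, 6

By the triangle rule, |l₁ − l₂| ≤ L ≤ l₁ + l₂.
L ∈ {2, 3, 4, 5, 6}.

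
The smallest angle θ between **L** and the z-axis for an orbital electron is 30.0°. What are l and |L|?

l = 3, |L| = 2√3 ℏ ≈ 3.464ℏ

At minimum angle, m_l = l, so cos θ = l/√(l(l+1)); cos²θ = l/(l+1) = 0.7500.
Thus l = 0.7500/(1 − 0.7500) ≈ 3.
Then |L| = ℏ√(3·4) = 2√3 ℏ.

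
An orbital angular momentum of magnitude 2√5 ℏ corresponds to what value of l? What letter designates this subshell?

l = 4 (g orbital)

(|L|/ℏ)² = l(l+1) = 20.
Solving: l = 4.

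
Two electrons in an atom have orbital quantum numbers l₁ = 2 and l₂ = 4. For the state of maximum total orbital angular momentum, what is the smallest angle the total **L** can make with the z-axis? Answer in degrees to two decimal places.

θ_min ≈ 22.21°

By the triangle rule, |l₁ − l₂| ≤ L ≤ l₁ + l₂.
Allowed values: L = 2, 3, 4, 5, 6.
The maximum is L = 6, with |L_tot| = ℏ√(6·7) = √42 ℏ.
The minimum angle with z is arccos(6/√42) ≈ 22.21°.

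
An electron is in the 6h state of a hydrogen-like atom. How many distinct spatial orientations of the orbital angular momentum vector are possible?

11

6h means n = 6, l = 5.
The number of m_l values is 2l + 1 = 2·5 + 1 = 11.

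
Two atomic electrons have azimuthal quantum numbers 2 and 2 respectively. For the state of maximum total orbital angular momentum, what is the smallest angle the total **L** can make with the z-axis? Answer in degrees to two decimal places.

L runs from |2 − 2| = 0 to 2 + 2 = 4.
So L can be 0, 1, 2, 3, 4.
The maximum is L = 4, with |L_tot| = ℏ√(4·5) = 2√5 ℏ.
The minimum angle with z is arccos(4/√20) ≈ 26.57°.

θ_min ≈ 26.57°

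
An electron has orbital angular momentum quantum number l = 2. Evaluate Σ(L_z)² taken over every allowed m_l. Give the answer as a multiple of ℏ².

Σ(L_z)² = 10 ℏ²

The allowed m_l values are -2, -1, 0, 1, 2.
Σ m_l² = 2·(1 + 4) = 10.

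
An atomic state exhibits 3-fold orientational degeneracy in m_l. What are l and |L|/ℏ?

3 = 2l + 1, so l = (3−1)/2 = 1.
Then |L| = √(l(l+1)) ℏ = √2 ℏ.

l = 1, |L| = √2 ℏ ≈ 1.414ℏ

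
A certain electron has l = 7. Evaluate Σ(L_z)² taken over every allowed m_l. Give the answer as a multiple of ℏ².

m_l runs from −7 to 7, i.e. {-7, -6, -5, -4, -3, -2, -1, 0, 1, 2, 3, 4, 5, 6, 7}.
Σ m_l² = l(l+1)(2l+1)/3 = 7·8·15/3 = 280.

Σ(L_z)² = 280 ℏ²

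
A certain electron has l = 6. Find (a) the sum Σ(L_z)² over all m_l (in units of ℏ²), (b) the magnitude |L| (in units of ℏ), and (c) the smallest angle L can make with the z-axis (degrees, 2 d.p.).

Σ m_l² = 182, so Σ(L_z)² = 182 ℏ².
|L| = ℏ√(6·7) = √42 ℏ ≈ 6.481ℏ.
cos θ_min = 6/√42, so θ_min ≈ 22.21°.

Σ(L_z)² = 182 ℏ²; |L| = √42 ℏ ≈ 6.481ℏ; θ_min ≈ 22.21°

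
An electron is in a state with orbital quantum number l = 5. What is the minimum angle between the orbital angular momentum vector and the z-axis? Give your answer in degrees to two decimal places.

|L| = √(l(l+1)) ℏ = √30 ℏ.
The smallest angle corresponds to the largest L_z, i.e. m_l = l = 5, giving L_z = 5ℏ.
cos θ_min = 5/√30, so θ_min ≈ 24.09°.

θ_min ≈ 24.09°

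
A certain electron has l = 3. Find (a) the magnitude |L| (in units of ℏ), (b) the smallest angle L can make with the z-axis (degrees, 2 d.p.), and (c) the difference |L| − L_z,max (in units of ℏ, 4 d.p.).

|L| = ℏ√(3·4) = 2√3 ℏ ≈ 3.464ℏ.
cos θ_min = 3/√12, so θ_min ≈ 30.00°.
|L| − L_z,max = (2√3 − 3)ℏ ≈ 0.4641ℏ.

|L| = 2√3 ℏ ≈ 3.464ℏ; θ_min ≈ 30.00°; |L|−L_z,max ≈ 0.4641ℏ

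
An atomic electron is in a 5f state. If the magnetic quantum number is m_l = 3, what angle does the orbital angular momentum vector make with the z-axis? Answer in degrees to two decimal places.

θ ≈ 30.00°

5f means n = 5, l = 3.
|L| = √(l(l+1)) ℏ = 2√3 ℏ.
L_z = m_l ℏ = 3ℏ.
cos θ = L_z/|L| = 3/√12, so θ ≈ 30.00°.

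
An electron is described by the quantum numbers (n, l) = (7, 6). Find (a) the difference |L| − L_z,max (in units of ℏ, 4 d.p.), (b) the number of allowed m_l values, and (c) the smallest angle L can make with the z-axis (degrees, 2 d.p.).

|L|−L_z,max ≈ 0.4807ℏ; 13 values; θ_min ≈ 22.21°

|L| − L_z,max = (√42 − 6)ℏ ≈ 0.4807ℏ.
There are 2l+1 = 13 values of m_l.
cos θ_min = 6/√42, so θ_min ≈ 22.21°.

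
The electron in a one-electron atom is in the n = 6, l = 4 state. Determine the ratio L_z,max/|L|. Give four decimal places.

L_z,max/|L| = 0.8944

|L| = 2√5 ℏ ≈ 4.4721ℏ, while L_z,max = lℏ = 4ℏ.
L_z,max/|L| = 4/√20 = 0.8944.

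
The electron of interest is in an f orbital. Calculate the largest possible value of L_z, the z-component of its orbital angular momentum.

L_z,max = 3ℏ

An f state has l = 3.
L_z = m_l ℏ with m_l ∈ {−3, …, 3}; the maximum is m_l = 3.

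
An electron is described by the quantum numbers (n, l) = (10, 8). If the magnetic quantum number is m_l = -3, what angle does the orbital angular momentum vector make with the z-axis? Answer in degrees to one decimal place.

θ ≈ 110.7°

|L| = ℏ√(l(l+1)) = 6√2 ℏ.
L_z = m_l ℏ = −3ℏ.
cos θ = L_z/|L| = -3/√72, so θ ≈ 110.7°.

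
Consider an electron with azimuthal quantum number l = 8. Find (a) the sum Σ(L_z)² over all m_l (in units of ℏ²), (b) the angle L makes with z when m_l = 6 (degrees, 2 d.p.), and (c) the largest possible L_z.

Σ(L_z)² = 408 ℏ²; θ(m_l=6) ≈ 45.00°; L_z,max = 8ℏ

Σ m_l² = 408, so Σ(L_z)² = 408 ℏ².
For m_l = 6: cos θ = 6/√72, θ ≈ 45.00°.
L_z,max = lℏ = 8ℏ.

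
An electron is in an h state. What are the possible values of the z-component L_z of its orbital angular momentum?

The letter h corresponds to l = 5.
L_z = m_l ℏ with m_l ranging from −l to +l in integer steps.
For l = 5: m_l ∈ {-5, -4, -3, -2, -1, 0, 1, 2, 3, 4, 5}.

L_z ∈ {−5ℏ, −4ℏ, −3ℏ, −2ℏ, −ℏ, 0, ℏ, 2ℏ, 3ℏ, 4ℏ, 5ℏ}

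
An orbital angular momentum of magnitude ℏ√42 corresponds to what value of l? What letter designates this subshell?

l = 6 (i orbital)

|L| = ℏ√(l(l+1)), so l(l+1) = 42.
l² + l − 42 = 0 ⇒ l = 6.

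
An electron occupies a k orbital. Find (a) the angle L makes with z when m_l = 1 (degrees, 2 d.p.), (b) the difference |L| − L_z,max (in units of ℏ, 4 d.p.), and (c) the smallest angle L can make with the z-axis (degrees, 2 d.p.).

θ(m_l=1) ≈ 82.32°; |L|−L_z,max ≈ 0.4833ℏ; θ_min ≈ 20.70°

For a k orbital, l = 7.
For m_l = 1: cos θ = 1/√56, θ ≈ 82.32°.
|L| − L_z,max = (2√14 − 7)ℏ ≈ 0.4833ℏ.
cos θ_min = 7/√56, so θ_min ≈ 20.70°.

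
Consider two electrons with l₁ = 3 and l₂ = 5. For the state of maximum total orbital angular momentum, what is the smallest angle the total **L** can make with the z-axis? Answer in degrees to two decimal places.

By the triangle rule, |l₁ − l₂| ≤ L ≤ l₁ + l₂.
So L can be 2, 3, 4, 5, 6, 7, 8.
The maximum is L = 8, with |L_tot| = ℏ√(8·9) = 6√2 ℏ.
The minimum angle with z is arccos(8/√72) ≈ 19.47°.

θ_min ≈ 19.47°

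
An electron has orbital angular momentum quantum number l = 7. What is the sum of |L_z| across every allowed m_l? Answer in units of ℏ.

The allowed m_l values are -7, -6, -5, -4, -3, -2, -1, 0, 1, 2, 3, 4, 5, 6, 7.
Σ|m_l| = l(l+1) = 56.

Σ|L_z| = 56 ℏ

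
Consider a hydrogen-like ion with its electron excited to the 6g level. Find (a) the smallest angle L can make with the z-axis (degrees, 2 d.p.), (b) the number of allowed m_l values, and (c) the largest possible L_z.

The 6g level has l = 4.
cos θ_min = 4/√20, so θ_min ≈ 26.57°.
There are 2l+1 = 9 values of m_l.
L_z,max = lℏ = 4ℏ.

θ_min ≈ 26.57°; 9 values; L_z,max = 4ℏ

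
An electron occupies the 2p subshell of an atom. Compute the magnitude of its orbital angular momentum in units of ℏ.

The 2p subshell has l = 1.
|L| = ℏ√(l(l+1)) = ℏ√(1·2) = √2 ℏ

|L| = √2 ℏ ≈ 1.414ℏ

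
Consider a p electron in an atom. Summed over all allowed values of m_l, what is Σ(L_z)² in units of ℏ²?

Σ(L_z)² = 2 ℏ²

A p state has l = 1.
m_l runs from −1 to 1, i.e. {-1, 0, 1}.
Σ m_l² = 2·(1) = 2.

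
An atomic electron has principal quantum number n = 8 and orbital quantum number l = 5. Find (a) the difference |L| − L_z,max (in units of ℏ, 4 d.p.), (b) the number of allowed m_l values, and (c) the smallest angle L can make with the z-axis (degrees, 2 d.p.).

|L| − L_z,max = (√30 − 5)ℏ ≈ 0.4772ℏ.
There are 2l+1 = 11 values of m_l.
cos θ_min = 5/√30, so θ_min ≈ 24.09°.

|L|−L_z,max ≈ 0.4772ℏ; 11 values; θ_min ≈ 24.09°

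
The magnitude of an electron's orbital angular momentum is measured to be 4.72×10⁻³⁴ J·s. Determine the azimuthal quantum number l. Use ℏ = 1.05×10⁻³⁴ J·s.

l = 4

Dividing by ℏ: |L|/ℏ ≈ 4.495.
Set l(l+1) = 20.21; the integer solution is l = 4.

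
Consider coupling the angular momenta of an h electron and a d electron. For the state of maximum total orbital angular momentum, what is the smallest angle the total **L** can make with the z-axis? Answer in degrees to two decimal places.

θ_min ≈ 20.70°

L runs from |5 − 2| = 3 to 5 + 2 = 7.
So L can be 3, 4, 5, 6, 7.
The maximum is L = 7, with |L_tot| = ℏ√(7·8) = 2√14 ℏ.
The minimum angle with z is arccos(7/√56) ≈ 20.70°.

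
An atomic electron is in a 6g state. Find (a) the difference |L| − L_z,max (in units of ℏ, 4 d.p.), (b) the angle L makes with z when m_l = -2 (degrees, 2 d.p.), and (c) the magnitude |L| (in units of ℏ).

|L|−L_z,max ≈ 0.4721ℏ; θ(m_l=-2) ≈ 116.57°; |L| = 2√5 ℏ ≈ 4.472ℏ

6g means n = 6, l = 4.
|L| − L_z,max = (2√5 − 4)ℏ ≈ 0.4721ℏ.
For m_l = -2: cos θ = -2/√20, θ ≈ 116.57°.
|L| = ℏ√(4·5) = 2√5 ℏ ≈ 4.472ℏ.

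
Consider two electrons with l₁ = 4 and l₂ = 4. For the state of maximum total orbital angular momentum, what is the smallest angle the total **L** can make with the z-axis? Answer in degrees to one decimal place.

θ_min ≈ 19.5°

The total orbital quantum number L ranges from |l₁ − l₂| to l₁ + l₂ in integer steps.
Allowed values: L = 0, 1, 2, 3, 4, 5, 6, 7, 8.
The maximum is L = 8, with |L_tot| = ℏ√(8·9) = 6√2 ℏ.
The minimum angle with z is arccos(8/√72) ≈ 19.5°.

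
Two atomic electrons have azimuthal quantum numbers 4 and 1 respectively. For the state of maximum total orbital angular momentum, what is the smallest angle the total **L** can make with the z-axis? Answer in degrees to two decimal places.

θ_min ≈ 24.09°

The total orbital quantum number L ranges from |l₁ − l₂| to l₁ + l₂ in integer steps.
So L can be 3, 4, 5.
The maximum is L = 5, with |L_tot| = ℏ√(5·6) = √30 ℏ.
The minimum angle with z is arccos(5/√30) ≈ 24.09°.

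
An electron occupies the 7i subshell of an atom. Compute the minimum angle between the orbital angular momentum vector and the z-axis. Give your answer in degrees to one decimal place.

θ_min ≈ 22.2°

The 7i subshell has l = 6.
|L|² = l(l+1)ℏ² = 42ℏ², so |L| = √42 ℏ.
The smallest angle corresponds to the largest L_z, i.e. m_l = l = 6, giving L_z = 6ℏ.
cos θ_min = 6/√42, so θ_min ≈ 22.2°.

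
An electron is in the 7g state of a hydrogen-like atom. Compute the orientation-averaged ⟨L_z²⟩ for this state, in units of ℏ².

The 7g subshell has l = 4.
m_l runs from −4 to 4, i.e. {-4, -3, -2, -1, 0, 1, 2, 3, 4}.
Average of L_z² over 9 states: 60/9 ℏ² = 6.667 ℏ².

⟨L_z²⟩ = 6.667 ℏ²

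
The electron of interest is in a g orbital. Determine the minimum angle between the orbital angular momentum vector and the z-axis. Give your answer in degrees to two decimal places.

θ_min ≈ 26.57°

G corresponds to l = 4.
|L|² = l(l+1)ℏ² = 20ℏ², so |L| = 2√5 ℏ.
The smallest angle corresponds to the largest L_z, i.e. m_l = l = 4, giving L_z = 4ℏ.
cos θ_min = 4/√20, so θ_min ≈ 26.57°.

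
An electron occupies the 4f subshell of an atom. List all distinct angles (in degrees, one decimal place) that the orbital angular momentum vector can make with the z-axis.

For 4f, l = 3.
|L|² = l(l+1)ℏ² = 12ℏ², so |L| = 2√3 ℏ.
cos θ = m_l/√12 for each m_l ∈ {-3, -2, -1, 0, 1, 2, 3}.

θ ∈ {30.0°, 54.7°, 73.2°, 90.0°, 106.8°, 125.3°, 150.0°}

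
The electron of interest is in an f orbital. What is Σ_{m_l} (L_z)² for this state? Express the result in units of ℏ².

For an f orbital, l = 3.
m_l runs from −3 to 3, i.e. {-3, -2, -1, 0, 1, 2, 3}.
Σ m_l² = 2·(1 + 4 + 9) = 28.

Σ(L_z)² = 28 ℏ²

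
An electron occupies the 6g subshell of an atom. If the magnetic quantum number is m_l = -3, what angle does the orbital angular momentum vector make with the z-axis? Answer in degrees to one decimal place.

6g means n = 6, l = 4.
|L| = √(l(l+1)) ℏ = 2√5 ℏ.
L_z = m_l ℏ = −3ℏ.
cos θ = L_z/|L| = -3/√20, so θ ≈ 132.1°.

θ ≈ 132.1°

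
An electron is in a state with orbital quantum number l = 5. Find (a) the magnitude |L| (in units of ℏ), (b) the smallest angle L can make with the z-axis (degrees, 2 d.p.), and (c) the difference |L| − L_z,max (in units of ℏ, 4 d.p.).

|L| = √30 ℏ ≈ 5.477ℏ; θ_min ≈ 24.09°; |L|−L_z,max ≈ 0.4772ℏ

|L| = ℏ√(5·6) = √30 ℏ ≈ 5.477ℏ.
cos θ_min = 5/√30, so θ_min ≈ 24.09°.
|L| − L_z,max = (√30 − 5)ℏ ≈ 0.4772ℏ.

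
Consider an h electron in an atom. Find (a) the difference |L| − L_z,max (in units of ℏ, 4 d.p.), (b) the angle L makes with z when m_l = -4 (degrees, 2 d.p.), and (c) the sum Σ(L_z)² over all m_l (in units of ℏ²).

|L|−L_z,max ≈ 0.4772ℏ; θ(m_l=-4) ≈ 136.91°; Σ(L_z)² = 110 ℏ²

For an h orbital, l = 5.
|L| − L_z,max = (√30 − 5)ℏ ≈ 0.4772ℏ.
For m_l = -4: cos θ = -4/√30, θ ≈ 136.91°.
Σ m_l² = 110, so Σ(L_z)² = 110 ℏ².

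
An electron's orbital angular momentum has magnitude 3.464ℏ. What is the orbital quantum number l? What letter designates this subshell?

l = 3 (f orbital)

Since |L|² = l(l+1)ℏ², l(l+1) = 12.
l² + l − 12 = 0 ⇒ l = 3.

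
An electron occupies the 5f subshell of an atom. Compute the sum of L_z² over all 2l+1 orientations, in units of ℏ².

5f means n = 5, l = 3.
m_l runs from −3 to 3, i.e. {-3, -2, -1, 0, 1, 2, 3}.
Summing m² from −3 to 3: Σ m_l² = 28.

Σ(L_z)² = 28 ℏ²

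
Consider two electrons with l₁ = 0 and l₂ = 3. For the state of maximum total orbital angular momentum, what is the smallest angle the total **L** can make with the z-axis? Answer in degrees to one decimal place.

L runs from |0 − 3| = 3 to 0 + 3 = 3.
So L can be 3.
The maximum is L = 3, with |L_tot| = ℏ√(3·4) = 2√3 ℏ.
The minimum angle with z is arccos(3/√12) ≈ 30.0°.

θ_min ≈ 30.0°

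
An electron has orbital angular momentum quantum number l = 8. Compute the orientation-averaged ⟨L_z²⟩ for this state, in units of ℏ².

m_l ∈ {-8, -7, -6, -5, -4, -3, -2, -1, 0, 1, 2, 3, 4, 5, 6, 7, 8}.
⟨L_z²⟩ = ℏ²·(Σ m_l²)/(2l+1) = ℏ²·408/17 = 24ℏ².

⟨L_z²⟩ = 24 ℏ²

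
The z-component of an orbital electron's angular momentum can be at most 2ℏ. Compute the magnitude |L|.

L_z,max = lℏ, so l = 2.
|L| = √(l(l+1)) ℏ = √6 ℏ.

|L| = √6 ℏ ≈ 2.449ℏ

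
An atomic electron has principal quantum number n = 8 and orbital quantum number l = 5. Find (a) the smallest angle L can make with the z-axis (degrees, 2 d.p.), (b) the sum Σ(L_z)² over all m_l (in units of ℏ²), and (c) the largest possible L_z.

θ_min ≈ 24.09°; Σ(L_z)² = 110 ℏ²; L_z,max = 5ℏ

cos θ_min = 5/√30, so θ_min ≈ 24.09°.
Σ m_l² = 110, so Σ(L_z)² = 110 ℏ².
L_z,max = lℏ = 5ℏ.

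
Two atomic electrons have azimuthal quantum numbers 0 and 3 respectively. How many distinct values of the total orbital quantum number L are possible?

The total orbital quantum number L ranges from |l₁ − l₂| to l₁ + l₂ in integer steps.
Allowed values: L = 3.
That is 1 value.

1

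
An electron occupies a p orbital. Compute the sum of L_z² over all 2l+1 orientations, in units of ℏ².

A p state has l = 1.
m_l runs from −1 to 1, i.e. {-1, 0, 1}.
Σ m_l² = l(l+1)(2l+1)/3 = 1·2·3/3 = 2.

Σ(L_z)² = 2 ℏ²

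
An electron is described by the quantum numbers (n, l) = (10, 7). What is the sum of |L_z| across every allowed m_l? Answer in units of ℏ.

m_l runs from −7 to 7, i.e. {-7, -6, -5, -4, -3, -2, -1, 0, 1, 2, 3, 4, 5, 6, 7}.
Σ|m_l| = 2(1+2+…+7) = 56.

Σ|L_z| = 56 ℏ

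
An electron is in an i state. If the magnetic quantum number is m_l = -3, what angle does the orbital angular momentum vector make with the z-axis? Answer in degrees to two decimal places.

θ ≈ 117.58°

An i state has l = 6.
|L| = ℏ√(l(l+1)) = √42 ℏ.
L_z = m_l ℏ = −3ℏ.
cos θ = L_z/|L| = -3/√42, so θ ≈ 117.58°.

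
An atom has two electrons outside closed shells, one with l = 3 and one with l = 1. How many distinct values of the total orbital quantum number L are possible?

By the triangle rule, |l₁ − l₂| ≤ L ≤ l₁ + l₂.
So L can be 2, 3, 4.
That is 3 values.

3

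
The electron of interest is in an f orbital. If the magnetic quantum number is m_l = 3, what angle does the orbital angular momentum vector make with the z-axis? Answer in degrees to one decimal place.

The letter f corresponds to l = 3.
|L| = √(l(l+1)) ℏ = 2√3 ℏ.
L_z = m_l ℏ = 3ℏ.
cos θ = L_z/|L| = 3/√12, so θ ≈ 30.0°.

θ ≈ 30.0°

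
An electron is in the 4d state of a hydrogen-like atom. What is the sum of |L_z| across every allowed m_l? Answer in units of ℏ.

Σ|L_z| = 6 ℏ

The 4d subshell has l = 2.
The allowed m_l values are -2, -1, 0, 1, 2.
Σ|m_l| = l(l+1) = 6.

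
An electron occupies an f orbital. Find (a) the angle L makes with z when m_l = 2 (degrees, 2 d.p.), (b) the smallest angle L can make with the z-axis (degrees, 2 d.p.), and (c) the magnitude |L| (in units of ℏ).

An f state has l = 3.
For m_l = 2: cos θ = 2/√12, θ ≈ 54.74°.
cos θ_min = 3/√12, so θ_min ≈ 30.00°.
|L| = ℏ√(3·4) = 2√3 ℏ ≈ 3.464ℏ.

θ(m_l=2) ≈ 54.74°; θ_min ≈ 30.00°; |L| = 2√3 ℏ ≈ 3.464ℏ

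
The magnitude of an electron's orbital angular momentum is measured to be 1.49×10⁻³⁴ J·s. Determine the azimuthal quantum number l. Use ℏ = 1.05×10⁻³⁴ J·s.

Dividing by ℏ: |L|/ℏ ≈ 1.419.
l(l+1) ≈ 1.419² ≈ 2.01, so l = 1.

l = 1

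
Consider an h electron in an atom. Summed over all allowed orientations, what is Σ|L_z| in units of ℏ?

An h state has l = 5.
m_l ∈ {-5, -4, -3, -2, -1, 0, 1, 2, 3, 4, 5}.
Σ|m_l| = 2(1+2+…+5) = 30.

Σ|L_z| = 30 ℏ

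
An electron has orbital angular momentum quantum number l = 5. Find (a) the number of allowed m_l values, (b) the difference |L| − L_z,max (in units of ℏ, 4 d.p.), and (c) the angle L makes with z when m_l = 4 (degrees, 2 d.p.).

11 values; |L|−L_z,max ≈ 0.4772ℏ; θ(m_l=4) ≈ 43.09°

There are 2l+1 = 11 values of m_l.
|L| − L_z,max = (√30 − 5)ℏ ≈ 0.4772ℏ.
For m_l = 4: cos θ = 4/√30, θ ≈ 43.09°.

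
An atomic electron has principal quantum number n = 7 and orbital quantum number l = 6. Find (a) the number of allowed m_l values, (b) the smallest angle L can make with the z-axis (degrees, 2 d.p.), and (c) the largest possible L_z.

There are 2l+1 = 13 values of m_l.
cos θ_min = 6/√42, so θ_min ≈ 22.21°.
L_z,max = lℏ = 6ℏ.

13 values; θ_min ≈ 22.21°; L_z,max = 6ℏ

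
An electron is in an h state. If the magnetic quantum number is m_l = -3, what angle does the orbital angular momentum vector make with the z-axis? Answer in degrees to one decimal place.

θ ≈ 123.2°

An h state has l = 5.
|L|² = l(l+1)ℏ² = 30ℏ², so |L| = √30 ℏ.
L_z = m_l ℏ = −3ℏ.
cos θ = L_z/|L| = -3/√30, so θ ≈ 123.2°.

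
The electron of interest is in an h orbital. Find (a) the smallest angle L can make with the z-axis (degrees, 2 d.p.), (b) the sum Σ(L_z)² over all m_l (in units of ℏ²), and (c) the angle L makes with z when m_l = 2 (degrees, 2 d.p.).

The letter h corresponds to l = 5.
cos θ_min = 5/√30, so θ_min ≈ 24.09°.
Σ m_l² = 110, so Σ(L_z)² = 110 ℏ².
For m_l = 2: cos θ = 2/√30, θ ≈ 68.58°.

θ_min ≈ 24.09°; Σ(L_z)² = 110 ℏ²; θ(m_l=2) ≈ 68.58°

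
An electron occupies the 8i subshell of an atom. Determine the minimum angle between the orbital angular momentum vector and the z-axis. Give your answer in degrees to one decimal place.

The 8i subshell has l = 6.
|L|² = l(l+1)ℏ² = 42ℏ², so |L| = √42 ℏ.
The smallest angle corresponds to the largest L_z, i.e. m_l = l = 6, giving L_z = 6ℏ.
cos θ_min = 6/√42, so θ_min ≈ 22.2°.

θ_min ≈ 22.2°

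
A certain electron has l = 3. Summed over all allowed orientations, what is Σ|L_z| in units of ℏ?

m_l runs from −3 to 3, i.e. {-3, -2, -1, 0, 1, 2, 3}.
Σ|m_l| = 2·3(3+1)/2 = 12.

Σ|L_z| = 12 ℏ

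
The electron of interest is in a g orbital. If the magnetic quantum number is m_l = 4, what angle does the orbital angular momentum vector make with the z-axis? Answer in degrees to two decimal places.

θ ≈ 26.57°

A g state has l = 4.
|L| = √(l(l+1)) ℏ = 2√5 ℏ.
L_z = m_l ℏ = 4ℏ.
cos θ = L_z/|L| = 4/√20, so θ ≈ 26.57°.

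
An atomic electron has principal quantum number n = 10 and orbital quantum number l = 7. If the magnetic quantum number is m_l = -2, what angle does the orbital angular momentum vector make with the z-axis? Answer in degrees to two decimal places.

|L|² = l(l+1)ℏ² = 56ℏ², so |L| = 2√14 ℏ.
L_z = m_l ℏ = −2ℏ.
cos θ = L_z/|L| = -2/√56, so θ ≈ 105.50°.

θ ≈ 105.50°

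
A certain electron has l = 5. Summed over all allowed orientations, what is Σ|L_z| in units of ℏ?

m_l runs from −5 to 5, i.e. {-5, -4, -3, -2, -1, 0, 1, 2, 3, 4, 5}.
Σ|m_l| = 2·5(5+1)/2 = 30.

Σ|L_z| = 30 ℏ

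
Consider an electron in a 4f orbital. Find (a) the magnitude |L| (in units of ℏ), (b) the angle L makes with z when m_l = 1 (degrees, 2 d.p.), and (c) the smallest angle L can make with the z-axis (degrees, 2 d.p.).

The 4f subshell has l = 3.
|L| = ℏ√(3·4) = 2√3 ℏ ≈ 3.464ℏ.
For m_l = 1: cos θ = 1/√12, θ ≈ 73.22°.
cos θ_min = 3/√12, so θ_min ≈ 30.00°.

|L| = 2√3 ℏ ≈ 3.464ℏ; θ(m_l=1) ≈ 73.22°; θ_min ≈ 30.00°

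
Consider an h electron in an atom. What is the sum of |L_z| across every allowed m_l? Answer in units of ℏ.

For an h orbital, l = 5.
m_l runs from −5 to 5, i.e. {-5, -4, -3, -2, -1, 0, 1, 2, 3, 4, 5}.
Σ|m_l| = 2·5(5+1)/2 = 30.

Σ|L_z| = 30 ℏ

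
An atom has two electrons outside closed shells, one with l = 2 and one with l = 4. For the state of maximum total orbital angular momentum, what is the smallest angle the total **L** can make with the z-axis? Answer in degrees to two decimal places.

L runs from |2 − 4| = 2 to 2 + 4 = 6.
L ∈ {2, 3, 4, 5, 6}.
The maximum is L = 6, with |L_tot| = ℏ√(6·7) = √42 ℏ.
The minimum angle with z is arccos(6/√42) ≈ 22.21°.

θ_min ≈ 22.21°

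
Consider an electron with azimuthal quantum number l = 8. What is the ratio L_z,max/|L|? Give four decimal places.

L_z,max/|L| = 0.9428

|L| = 6√2 ℏ ≈ 8.4853ℏ, while L_z,max = lℏ = 8ℏ.
L_z,max/|L| = 8/√72 = 0.9428.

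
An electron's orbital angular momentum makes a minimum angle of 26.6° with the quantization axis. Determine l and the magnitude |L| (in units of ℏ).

At minimum angle, m_l = l, so cos θ = l/√(l(l+1)); cos²θ = l/(l+1) = 0.7995.
Solving: l = 4.
Then |L| = ℏ√(4·5) = 2√5 ℏ.

l = 4, |L| = 2√5 ℏ ≈ 4.472ℏ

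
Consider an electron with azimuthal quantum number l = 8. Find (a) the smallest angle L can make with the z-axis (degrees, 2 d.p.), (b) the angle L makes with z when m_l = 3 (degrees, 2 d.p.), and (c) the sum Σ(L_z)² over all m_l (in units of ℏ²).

θ_min ≈ 19.47°; θ(m_l=3) ≈ 69.30°; Σ(L_z)² = 408 ℏ²

cos θ_min = 8/√72, so θ_min ≈ 19.47°.
For m_l = 3: cos θ = 3/√72, θ ≈ 69.30°.
Σ m_l² = 408, so Σ(L_z)² = 408 ℏ².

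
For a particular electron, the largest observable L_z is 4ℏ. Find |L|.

|L| = 2√5 ℏ ≈ 4.472ℏ

The maximum L_z equals lℏ, giving l = 4.
|L| = √(l(l+1)) ℏ = 2√5 ℏ.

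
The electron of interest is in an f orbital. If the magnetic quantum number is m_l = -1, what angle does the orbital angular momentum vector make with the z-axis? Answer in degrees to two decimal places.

θ ≈ 106.78°

An f state has l = 3.
|L| = √(l(l+1)) ℏ = 2√3 ℏ.
L_z = m_l ℏ = −1ℏ.
cos θ = L_z/|L| = -1/√12, so θ ≈ 106.78°.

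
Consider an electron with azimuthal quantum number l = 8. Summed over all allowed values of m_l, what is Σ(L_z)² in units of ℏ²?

Σ(L_z)² = 408 ℏ²

m_l ∈ {-8, -7, -6, -5, -4, -3, -2, -1, 0, 1, 2, 3, 4, 5, 6, 7, 8}.
Σ m_l² = 2·(1 + 4 + 9 + 16 + 25 + 36 + 49 + 64) = 408.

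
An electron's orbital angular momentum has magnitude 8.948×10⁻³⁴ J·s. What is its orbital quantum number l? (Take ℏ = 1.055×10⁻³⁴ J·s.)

Dividing by ℏ: |L|/ℏ ≈ 8.482.
(|L|/ℏ)² = l(l+1) ≈ 71.94 ⇒ l = 8.

l = 8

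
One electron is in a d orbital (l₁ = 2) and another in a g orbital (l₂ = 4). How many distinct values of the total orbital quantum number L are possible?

5

Angular momentum addition gives L = |l₁ − l₂|, …, l₁ + l₂.
So L can be 2, 3, 4, 5, 6.
That is 5 values.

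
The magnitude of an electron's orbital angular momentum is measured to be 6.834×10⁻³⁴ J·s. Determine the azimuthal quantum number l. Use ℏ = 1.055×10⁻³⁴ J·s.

|L|/ℏ = (6.834×10⁻³⁴)/(1.055×10⁻³⁴) ≈ 6.478.
Set l(l+1) = 41.96; the integer solution is l = 6.

l = 6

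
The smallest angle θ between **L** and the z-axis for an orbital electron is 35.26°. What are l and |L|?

l = 2, |L| = √6 ℏ ≈ 2.449ℏ

cos θ_min = l/√(l(l+1)) = √(l/(l+1)), so l/(l+1) = cos²(35.26°) = 0.6667.
Thus l = 0.6667/(1 − 0.6667) ≈ 2.
Then |L| = ℏ√(2·3) = √6 ℏ.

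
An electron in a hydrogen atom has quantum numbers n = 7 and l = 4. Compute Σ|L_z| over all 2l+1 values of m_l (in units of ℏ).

Σ|L_z| = 20 ℏ

The allowed m_l values are -4, -3, -2, -1, 0, 1, 2, 3, 4.
Σ|m_l| = 2·4(4+1)/2 = 20.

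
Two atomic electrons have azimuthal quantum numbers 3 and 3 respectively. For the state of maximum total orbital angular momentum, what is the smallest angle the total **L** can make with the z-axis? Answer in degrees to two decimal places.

θ_min ≈ 22.21°

By the triangle rule, |l₁ − l₂| ≤ L ≤ l₁ + l₂.
Allowed values: L = 0, 1, 2, 3, 4, 5, 6.
The maximum is L = 6, with |L_tot| = ℏ√(6·7) = √42 ℏ.
The minimum angle with z is arccos(6/√42) ≈ 22.21°.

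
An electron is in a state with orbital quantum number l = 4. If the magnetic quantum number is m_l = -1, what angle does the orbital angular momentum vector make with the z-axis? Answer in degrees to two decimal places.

θ ≈ 102.92°

|L| = ℏ√(l(l+1)) = 2√5 ℏ.
L_z = m_l ℏ = −1ℏ.
cos θ = L_z/|L| = -1/√20, so θ ≈ 102.92°.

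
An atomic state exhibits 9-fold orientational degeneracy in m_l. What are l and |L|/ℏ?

9 = 2l + 1, so l = (9−1)/2 = 4.
Then |L| = √(l(l+1)) ℏ = 2√5 ℏ.

l = 4, |L| = 2√5 ℏ ≈ 4.472ℏ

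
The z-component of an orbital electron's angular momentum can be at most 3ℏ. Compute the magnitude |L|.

The maximum L_z equals lℏ, giving l = 3.
Then |L| = ℏ√(3·4) = 2√3 ℏ.

|L| = 2√3 ℏ ≈ 3.464ℏ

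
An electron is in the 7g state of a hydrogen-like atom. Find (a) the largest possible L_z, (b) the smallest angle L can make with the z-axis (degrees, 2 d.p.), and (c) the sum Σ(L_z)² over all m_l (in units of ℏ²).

L_z,max = 4ℏ; θ_min ≈ 26.57°; Σ(L_z)² = 60 ℏ²

7g means n = 7, l = 4.
L_z,max = lℏ = 4ℏ.
cos θ_min = 4/√20, so θ_min ≈ 26.57°.
Σ m_l² = 60, so Σ(L_z)² = 60 ℏ².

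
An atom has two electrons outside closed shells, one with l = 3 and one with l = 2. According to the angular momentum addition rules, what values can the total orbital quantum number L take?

L runs from |3 − 2| = 1 to 3 + 2 = 5.
So L can be 1, 2, 3, 4, 5.

L = 1, 2, 3, 4, 5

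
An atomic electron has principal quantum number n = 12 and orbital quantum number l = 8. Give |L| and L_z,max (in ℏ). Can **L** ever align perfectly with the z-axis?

|L| = 6√2 ℏ ≈ 8.4853ℏ, while L_z,max = lℏ = 8ℏ.
Since |L| > L_z,max, the vector can never point exactly along z; the closest it comes is θ_min = arccos(8/√72) ≈ 19.5°.

No: L_z,max = 8ℏ < |L| = 6√2 ℏ ≈ 8.485ℏ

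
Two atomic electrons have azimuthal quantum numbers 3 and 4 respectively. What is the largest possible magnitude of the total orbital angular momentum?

The total orbital quantum number L ranges from |l₁ − l₂| to l₁ + l₂ in integer steps.
So L can be 1, 2, 3, 4, 5, 6, 7.
The largest magnitude corresponds to L = 7: |L_tot| = ℏ√(7·8) = 2√14 ℏ.

|L_tot|_max = 2√14 ℏ ≈ 7.483ℏ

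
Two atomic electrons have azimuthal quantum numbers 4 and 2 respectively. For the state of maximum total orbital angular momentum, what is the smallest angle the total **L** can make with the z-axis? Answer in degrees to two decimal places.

By the triangle rule, |l₁ − l₂| ≤ L ≤ l₁ + l₂.
L ∈ {2, 3, 4, 5, 6}.
The maximum is L = 6, with |L_tot| = ℏ√(6·7) = √42 ℏ.
The minimum angle with z is arccos(6/√42) ≈ 22.21°.

θ_min ≈ 22.21°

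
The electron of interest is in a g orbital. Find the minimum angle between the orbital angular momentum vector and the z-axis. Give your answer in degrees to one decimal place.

The letter g corresponds to l = 4.
|L| = √(l(l+1)) ℏ = 2√5 ℏ.
The smallest angle corresponds to the largest L_z, i.e. m_l = l = 4, giving L_z = 4ℏ.
cos θ_min = 4/√20, so θ_min ≈ 26.6°.

θ_min ≈ 26.6°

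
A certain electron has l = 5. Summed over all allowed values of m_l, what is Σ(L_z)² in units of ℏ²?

Σ(L_z)² = 110 ℏ²

The allowed m_l values are -5, -4, -3, -2, -1, 0, 1, 2, 3, 4, 5.
Summing m² from −5 to 5: Σ m_l² = 110.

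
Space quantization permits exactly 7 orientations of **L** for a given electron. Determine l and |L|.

l = 3, |L| = 2√3 ℏ ≈ 3.464ℏ

7 = 2l + 1, so l = (7−1)/2 = 3.
Then |L| = √(l(l+1)) ℏ = 2√3 ℏ.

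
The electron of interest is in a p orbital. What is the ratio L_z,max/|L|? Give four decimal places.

L_z,max/|L| = 0.7071

A p state has l = 1.
|L| = √2 ℏ ≈ 1.4142ℏ, while L_z,max = lℏ = 1ℏ.
L_z,max/|L| = 1/√2 = 0.7071.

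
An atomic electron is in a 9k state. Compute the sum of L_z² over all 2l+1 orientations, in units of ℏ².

Σ(L_z)² = 280 ℏ²

9k means n = 9, l = 7.
m_l runs from −7 to 7, i.e. {-7, -6, -5, -4, -3, -2, -1, 0, 1, 2, 3, 4, 5, 6, 7}.
Summing m² from −7 to 7: Σ m_l² = 280.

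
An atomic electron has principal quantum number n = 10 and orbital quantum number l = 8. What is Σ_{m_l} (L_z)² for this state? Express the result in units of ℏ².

The allowed m_l values are -8, -7, -6, -5, -4, -3, -2, -1, 0, 1, 2, 3, 4, 5, 6, 7, 8.
Summing m² from −8 to 8: Σ m_l² = 408.

Σ(L_z)² = 408 ℏ²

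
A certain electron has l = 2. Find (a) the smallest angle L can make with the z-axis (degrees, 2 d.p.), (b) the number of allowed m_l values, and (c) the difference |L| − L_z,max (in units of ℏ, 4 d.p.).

cos θ_min = 2/√6, so θ_min ≈ 35.26°.
There are 2l+1 = 5 values of m_l.
|L| − L_z,max = (√6 − 2)ℏ ≈ 0.4495ℏ.

θ_min ≈ 35.26°; 5 values; |L|−L_z,max ≈ 0.4495ℏ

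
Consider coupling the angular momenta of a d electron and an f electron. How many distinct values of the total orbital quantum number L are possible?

The total orbital quantum number L ranges from |l₁ − l₂| to l₁ + l₂ in integer steps.
L ∈ {1, 2, 3, 4, 5}.
That is 5 values.

5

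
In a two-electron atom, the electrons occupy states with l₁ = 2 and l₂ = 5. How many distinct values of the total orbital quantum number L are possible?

5

L runs from |2 − 5| = 3 to 2 + 5 = 7.
So L can be 3, 4, 5, 6, 7.
That is 5 values.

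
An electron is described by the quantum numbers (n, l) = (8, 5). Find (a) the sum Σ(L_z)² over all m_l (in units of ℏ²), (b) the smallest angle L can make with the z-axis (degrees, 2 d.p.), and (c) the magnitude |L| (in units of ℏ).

Σ m_l² = 110, so Σ(L_z)² = 110 ℏ².
cos θ_min = 5/√30, so θ_min ≈ 24.09°.
|L| = ℏ√(5·6) = √30 ℏ ≈ 5.477ℏ.

Σ(L_z)² = 110 ℏ²; θ_min ≈ 24.09°; |L| = √30 ℏ ≈ 5.477ℏ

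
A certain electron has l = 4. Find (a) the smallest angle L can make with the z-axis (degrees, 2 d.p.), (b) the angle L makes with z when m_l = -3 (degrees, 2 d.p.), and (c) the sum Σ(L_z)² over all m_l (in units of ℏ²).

cos θ_min = 4/√20, so θ_min ≈ 26.57°.
For m_l = -3: cos θ = -3/√20, θ ≈ 132.13°.
Σ m_l² = 60, so Σ(L_z)² = 60 ℏ².

θ_min ≈ 26.57°; θ(m_l=-3) ≈ 132.13°; Σ(L_z)² = 60 ℏ²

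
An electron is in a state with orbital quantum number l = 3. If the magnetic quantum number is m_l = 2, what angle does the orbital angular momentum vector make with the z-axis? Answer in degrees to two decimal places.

|L| = ℏ√(l(l+1)) = 2√3 ℏ.
L_z = m_l ℏ = 2ℏ.
cos θ = L_z/|L| = 2/√12, so θ ≈ 54.74°.

θ ≈ 54.74°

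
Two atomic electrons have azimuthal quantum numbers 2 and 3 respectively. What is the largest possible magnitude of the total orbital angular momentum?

By the triangle rule, |l₁ − l₂| ≤ L ≤ l₁ + l₂.
So L can be 1, 2, 3, 4, 5.
The largest magnitude corresponds to L = 5: |L_tot| = ℏ√(5·6) = √30 ℏ.

|L_tot|_max = √30 ℏ ≈ 5.477ℏ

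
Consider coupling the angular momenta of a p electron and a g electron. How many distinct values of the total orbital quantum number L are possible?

3

The total orbital quantum number L ranges from |l₁ − l₂| to l₁ + l₂ in integer steps.
Allowed values: L = 3, 4, 5.
That is 3 values.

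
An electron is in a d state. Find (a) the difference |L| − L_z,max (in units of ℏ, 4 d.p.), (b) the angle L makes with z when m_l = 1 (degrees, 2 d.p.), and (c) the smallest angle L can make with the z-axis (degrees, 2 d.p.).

|L|−L_z,max ≈ 0.4495ℏ; θ(m_l=1) ≈ 65.91°; θ_min ≈ 35.26°

A d state has l = 2.
|L| − L_z,max = (√6 − 2)ℏ ≈ 0.4495ℏ.
For m_l = 1: cos θ = 1/√6, θ ≈ 65.91°.
cos θ_min = 2/√6, so θ_min ≈ 35.26°.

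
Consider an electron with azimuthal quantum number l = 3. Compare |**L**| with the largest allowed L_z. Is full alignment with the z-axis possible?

|L| = 2√3 ℏ ≈ 3.4641ℏ, while L_z,max = lℏ = 3ℏ.
Since |L| > L_z,max, the vector can never point exactly along z; the closest it comes is θ_min = arccos(3/√12) ≈ 30.0°.

No: L_z,max = 3ℏ < |L| = 2√3 ℏ ≈ 3.464ℏ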